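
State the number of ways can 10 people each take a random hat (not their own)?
1,334,961

Using D(n) = (n-1)[D(n-1) + D(n-2)]:
D(10) = (10-1) × [D(9) + D(8)]
      = 9 × [133496 + 14833]
      = 9 × 148329
      = 1,334,961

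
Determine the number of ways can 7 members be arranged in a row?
5,040

Arrangements of 7 distinct objects: 7! = 5,040.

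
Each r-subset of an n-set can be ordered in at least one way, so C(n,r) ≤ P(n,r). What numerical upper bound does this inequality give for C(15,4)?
32,760

Working:
P(15,4) = 15·14·13·12 = 32,760, so C(15,4) ≤ 32,760. (The bound is loose by a factor of 4! = 24: C(15,4) = 32,760/24 = 1,365.)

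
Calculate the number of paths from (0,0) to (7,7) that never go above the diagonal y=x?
429

Reasoning: Counted by the Catalan number C_7: C_7 = C(14,7)/(7+1) = 3,432/8 = 429.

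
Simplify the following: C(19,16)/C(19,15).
1/4

Reasoning: C(n,k+1)/C(n,k) = (n−k)/(k+1). Here (19−15)/(15+1) = 4/16 = 1/4.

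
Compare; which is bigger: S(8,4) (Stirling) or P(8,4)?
S(8,4)

Reasoning: S(8,4) = 4·S(7,4) + S(7,3) = 4·350 + 301 = 1,701; P(8,4) = 1,680.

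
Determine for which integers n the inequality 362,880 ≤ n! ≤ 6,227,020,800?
9, 10, 11, 12, 13

Reasoning: n! is strictly increasing; 9! = 362,880 and 13! = 6,227,020,800, so valid n = 9, 10, 11, 12, 13.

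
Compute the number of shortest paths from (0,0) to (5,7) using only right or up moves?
792

Explanation: Choose 5 rights from 12 moves: C(12,5) = 792.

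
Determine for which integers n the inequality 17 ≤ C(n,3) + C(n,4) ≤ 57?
6

Solution: C(5,3)+C(5,4)=15; C(6,3)+C(6,4)=35; C(7,3)+C(7,4)=70. So valid n = 6.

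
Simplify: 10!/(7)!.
720
This equals 10×9×8 = 720.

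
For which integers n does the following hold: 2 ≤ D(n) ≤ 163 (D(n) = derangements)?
3, 4, 5

Using D(n) = (n−1)[D(n−1) + D(n−2)] with D(1)=0, D(2)=1: D(2)=1; D(3)=2; D(4)=9; D(5)=44; D(6)=265. So valid n = 3, 4, 5.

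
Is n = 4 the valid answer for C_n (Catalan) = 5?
No

Reasoning: C_4 = C(8,4)/(4+1) = 70/5 = 14, which does not equal 5.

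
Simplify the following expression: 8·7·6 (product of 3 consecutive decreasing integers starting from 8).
336

Solution: This is P(8,3) = 8!/(5)! = 336.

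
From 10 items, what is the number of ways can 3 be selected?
120

C(10,3) = 10! / (3! × (10-3)!)
         = 10! / (3! × 7!)
         = 120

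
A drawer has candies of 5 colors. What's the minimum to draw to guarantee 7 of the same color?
31

Explanation: Worst case: 6 of each = 30. One more: 31.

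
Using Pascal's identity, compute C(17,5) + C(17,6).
18,564

Solution: C(17,5) + C(17,6) = C(18,6) = 18,564.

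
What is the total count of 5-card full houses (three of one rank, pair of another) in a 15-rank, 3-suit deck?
630

Working:
Triple rank: 15. Triple suits: C(3,3)=1. Pair rank: 14. Pair suits: C(3,2)=3. Total: 630.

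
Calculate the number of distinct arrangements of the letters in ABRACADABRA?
83,160

Reasoning: Word has 11 letters (A=5, B=2, R=2, C=1, D=1). Arrangements: 11!/Π(k!) = 83,160.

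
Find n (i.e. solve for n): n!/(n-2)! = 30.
n!/(n-2)! = n×(n-1), a product of 2 consecutive integers ≈ (n−0.5)^2. 30^(1/2) + 0.5 ≈ 6.0; check n = 6: 6×5 = 30 ✓. So n = 6.

Answer: 6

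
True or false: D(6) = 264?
False

Solution: Derangements of 6 elements: D(6) = (6-1)·[D(5) + D(4)] = 5·[44 + 9] = 265.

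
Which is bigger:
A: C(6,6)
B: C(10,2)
B
A=C(6,6)=1, B=C(10,2)=45.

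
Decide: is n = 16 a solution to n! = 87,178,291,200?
No

Working:
16! = 16·15! = 16·1,307,674,368,000 = 20,922,789,888,000, which does not equal 87,178,291,200.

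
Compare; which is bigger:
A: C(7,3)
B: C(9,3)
A=C(7,3)=35, B=C(9,3)=84.
Final answer: B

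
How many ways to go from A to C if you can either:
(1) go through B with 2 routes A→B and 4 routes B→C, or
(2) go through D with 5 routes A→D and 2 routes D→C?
18

Working:
Route via B: 2×4=8. Route via D: 5×2=10. Total: 18.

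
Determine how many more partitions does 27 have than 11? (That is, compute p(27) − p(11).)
2,954
Pentagonal recurrence p(n) = p(n−1) + p(n−2) − p(n−5) − p(n−7) + …: p(27) = p(26) + p(25) − p(22) − p(20) + p(15) + p(12) − p(5) − p(1) = 2,436 + 1,958 − 1,002 − 627 + 176 + 77 − 7 − 1 = 3,010.
p(11) = p(10) + p(9) − p(6) − p(4) = 42 + 30 − 11 − 5 = 56.
Difference = 3,010 − 56 = 2,954.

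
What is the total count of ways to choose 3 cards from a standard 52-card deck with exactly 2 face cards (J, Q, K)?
2,640

Reasoning: 12 face cards and 40 non-face cards: C(12,2) × C(40,1) = 66 × 40 = 2,640.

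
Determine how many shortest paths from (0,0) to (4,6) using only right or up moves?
210
Choose 4 rights from 10 moves: C(10,4) = 210.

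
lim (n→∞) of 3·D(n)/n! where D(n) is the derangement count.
D(n)/n! → 1/e, so 3·D(n)/n! → 3/e.
Final answer: 3/e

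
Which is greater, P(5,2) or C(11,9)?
C(11,9)

Working:
P(5,2)=20, C(11,9)=55.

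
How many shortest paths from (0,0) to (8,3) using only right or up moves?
165

Solution: Choose 8 rights from 11 moves: C(11,8) = 165.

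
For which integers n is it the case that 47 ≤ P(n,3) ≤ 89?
5

Explanation: P(4,3)=24; P(5,3)=60; P(6,3)=120. So valid n = 5.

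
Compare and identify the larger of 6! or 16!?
16!

Explanation: 6!=720, 16!=20,922,789,888,000. 16! > 6!.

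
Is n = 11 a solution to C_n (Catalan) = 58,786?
C_11 = C(22,11)/(11+1) = 705,432/12 = 58,786, which equals 58,786.

Answer: Yes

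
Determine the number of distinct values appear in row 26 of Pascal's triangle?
14

Working:
Row 26 has entries C(26,0)..C(26,26); by symmetry C(26,k)=C(26,26-k), giving 14 distinct values.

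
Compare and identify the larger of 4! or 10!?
10!

Working:
4!=24, 10!=3,628,800. 10! > 4!.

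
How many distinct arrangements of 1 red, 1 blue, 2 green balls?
12

Solution: Multinomial: 4!/(1! × 1! × 2!) = 12.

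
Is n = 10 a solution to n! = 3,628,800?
10! = 10·9! = 10·362,880 = 3,628,800, which equals 3,628,800.

Answer: Yes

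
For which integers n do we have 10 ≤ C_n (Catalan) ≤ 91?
4, 5

Solution: C_3=5; C_4=14; C_5=42; C_6=132. So valid n = 4, 5.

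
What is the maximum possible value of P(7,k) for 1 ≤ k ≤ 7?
5,040

Explanation: P(7,k) increases in k, so maximum at k = 7: 7! = 5,040.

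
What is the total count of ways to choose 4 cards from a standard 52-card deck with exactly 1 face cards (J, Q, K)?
118,560

Solution: 12 face cards and 40 non-face cards: C(12,1) × C(40,3) = 12 × 9,880 = 118,560.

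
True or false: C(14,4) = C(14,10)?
True

Solution: C(14,4) = C(14,14-4) by the symmetry property; both equal 1,001.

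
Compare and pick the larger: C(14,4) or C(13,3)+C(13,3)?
C(14,4)=1,001; C(13,3)+C(13,3)=286+286=572.

Answer: C(14,4)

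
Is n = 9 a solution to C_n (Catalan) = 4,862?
Yes

Solution: C_9 = C(18,9)/(9+1) = 48,620/10 = 4,862, which equals 4,862.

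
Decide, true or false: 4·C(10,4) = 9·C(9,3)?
False
Absorption identity k·C(n,k) = n·C(n-1,k-1). LHS = 4·210 = 840; RHS = 9·84 = 756.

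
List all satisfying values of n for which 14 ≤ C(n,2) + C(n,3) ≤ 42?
C(4,2)+C(4,3)=10; C(5,2)+C(5,3)=20; C(6,2)+C(6,3)=35; C(7,2)+C(7,3)=56. So valid n = 5, 6.
Final answer: 5, 6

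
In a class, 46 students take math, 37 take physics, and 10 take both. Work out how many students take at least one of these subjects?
73

Explanation: |A∪B| = |A|+|B|-|A∩B| = 46+37-10 = 73.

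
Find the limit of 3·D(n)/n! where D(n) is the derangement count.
3/e

Solution: D(n)/n! → 1/e, so 3·D(n)/n! → 3/e.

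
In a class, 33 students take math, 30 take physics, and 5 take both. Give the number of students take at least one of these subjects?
58

|A∪B| = |A|+|B|-|A∩B| = 33+30-5 = 58.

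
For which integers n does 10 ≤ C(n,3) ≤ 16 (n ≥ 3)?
5

Reasoning: C(4,3)=4; C(5,3)=10; C(6,3)=20. So valid n = 5.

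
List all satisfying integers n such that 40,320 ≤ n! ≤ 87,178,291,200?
n! is strictly increasing; 8! = 40,320 and 14! = 87,178,291,200, so valid n = 8, 9, 10, 11, 12, 13, 14.

Answer: 8, 9, 10, 11, 12, 13, 14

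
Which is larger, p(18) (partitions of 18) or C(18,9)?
C(18,9)

Explanation: Pentagonal recurrence p(n) = p(n−1) + p(n−2) − p(n−5) − p(n−7) + …: p(18) = p(17) + p(16) − p(13) − p(11) + p(6) + p(3) = 297 + 231 − 101 − 56 + 11 + 3 = 385; C(18,9) = 48,620.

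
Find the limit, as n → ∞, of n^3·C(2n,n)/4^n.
∞
C(2n,n) ~ 4^n/√(πn), so n^3·C(2n,n)/4^n ~ n^(3 − 1/2)/√π → ∞.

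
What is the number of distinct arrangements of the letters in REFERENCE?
7,560

Working:
Word has 9 letters (R=2, E=4, F=1, N=1, C=1). Arrangements: 9!/Π(k!) = 7,560.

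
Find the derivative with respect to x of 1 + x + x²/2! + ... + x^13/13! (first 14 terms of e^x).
1 + x + x²/2! + ... + x^12/12!

Differentiating term by term gives the first 13 terms of e^x.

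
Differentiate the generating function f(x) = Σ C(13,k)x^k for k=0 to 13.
Σ k·C(13,k)x^(k-1) for k=1 to 13

Explanation: Term-by-term differentiation gives Σ k·C(13,k)x^{k-1} for k=1 to 13.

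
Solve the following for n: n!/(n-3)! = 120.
6

n!/(n-3)! = n×(n-1)×(n-2), a product of 3 consecutive integers ≈ (n−1)^3. 120^(1/3) + 1 ≈ 5.9; check n = 6: 6×5×4 = 120 ✓. So n = 6.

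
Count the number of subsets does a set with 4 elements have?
16

Each element can be included or excluded: 2^4 = 16.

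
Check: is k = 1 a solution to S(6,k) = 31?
No
S(6,1) = 1·S(5,1) + S(5,0) = 1·1 + 0 = 1, which does not equal 31.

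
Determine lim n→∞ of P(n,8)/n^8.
P(n,8) = n(n-1)···(n-7) ≈ n^8 for large n. Limit = 1.

Answer: 1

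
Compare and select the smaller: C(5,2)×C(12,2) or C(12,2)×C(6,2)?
C(5,2)×C(12,2)

Explanation: C(5,2)×C(12,2)=660, C(12,2)×C(6,2)=990.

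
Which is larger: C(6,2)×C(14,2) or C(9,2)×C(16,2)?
C(6,2)×C(14,2)=1,365, C(9,2)×C(16,2)=4,320.

Answer: C(9,2)×C(16,2)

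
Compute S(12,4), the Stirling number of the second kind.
611,501

Solution: Using the Stirling recurrence: S(n,k) = k·S(n-1,k) + S(n-1,k-1)
S(12,4) = 4·S(11,4) + S(11,3)
         = 4·145750 + 28501
         = 583000 + 28501
         = 611,501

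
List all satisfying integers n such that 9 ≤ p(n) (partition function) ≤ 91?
Tabulating p(n) via p(n) = p(n−1) + p(n−2) − p(n−5) − p(n−7) + …: p(5)=7; p(6)=11; p(7)=15; p(8)=22; p(9)=30; p(10)=42; p(11)=56; p(12)=77; p(13)=101. So valid n = 6, 7, 8, 9, 10, 11, 12.
Final answer: 6, 7, 8, 9, 10, 11, 12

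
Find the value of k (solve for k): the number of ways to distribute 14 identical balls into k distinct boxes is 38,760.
7

Stars and bars: the count is C(14+k−1, k−1), increasing in k. k=5: C(18,4) = 3,060, k=6: C(19,5) = 11,628, k=7: C(20,6) = 38,760 ✓. So k = 7.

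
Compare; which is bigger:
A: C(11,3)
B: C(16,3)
B
A=C(11,3)=165, B=C(16,3)=560.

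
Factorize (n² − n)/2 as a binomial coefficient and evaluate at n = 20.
C(n,2); C(20,2) = 190

Explanation: (n² − n)/2 = n(n−1)/2 = C(n,2). At n = 20: C(20,2) = 190.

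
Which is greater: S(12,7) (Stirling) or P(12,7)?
P(12,7)

S(12,7) = 7·S(11,7) + S(11,6) = 7·63,987 + 179,487 = 627,396; P(12,7) = 3,991,680.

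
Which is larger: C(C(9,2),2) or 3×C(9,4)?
C(C(9,2),2)=630, 3×C(9,4)=378.
Final answer: C(C(9,2),2)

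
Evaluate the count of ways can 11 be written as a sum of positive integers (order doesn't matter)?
56

Explanation: Pentagonal recurrence p(n) = p(n−1) + p(n−2) − p(n−5) − p(n−7) + …: p(11) = p(10) + p(9) − p(6) − p(4) = 42 + 30 − 11 − 5 = 56.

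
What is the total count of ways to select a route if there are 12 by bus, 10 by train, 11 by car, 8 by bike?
By the addition principle: 12 + 10 + 11 + 8 = 41.
Final answer: 41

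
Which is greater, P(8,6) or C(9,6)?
P(8,6)

P(8,6)=20,160, C(9,6)=84.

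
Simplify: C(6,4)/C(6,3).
3/4
C(n,k+1)/C(n,k) = (n−k)/(k+1). Here (6−3)/(3+1) = 3/4 = 3/4.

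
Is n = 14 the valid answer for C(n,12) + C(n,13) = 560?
No

Solution: C(14,12) + C(14,13) = 91 + 14 = 105, which does not equal 560.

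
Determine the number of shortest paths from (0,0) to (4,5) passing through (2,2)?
60

Reasoning: To (2,2): C(4,2)=6. From there: C(5,2)=10. Total: 60.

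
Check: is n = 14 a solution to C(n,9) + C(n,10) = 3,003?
Yes

Solution: C(14,9) + C(14,10) = 2,002 + 1,001 = 3,003, which equals 3,003.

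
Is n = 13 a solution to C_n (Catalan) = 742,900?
C_13 = C(26,13)/(13+1) = 10,400,600/14 = 742,900, which equals 742,900.

Answer: Yes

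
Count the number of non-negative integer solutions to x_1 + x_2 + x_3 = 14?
120

C(14+3-1, 3-1) = 120.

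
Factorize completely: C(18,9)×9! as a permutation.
P(18,9)
C(18,9)×9! = [18!/(9!(9)!)]×9! = 18!/(9)! = P(18,9) = 17,643,225,600.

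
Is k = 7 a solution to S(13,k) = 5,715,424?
Yes

S(13,7) = 7·S(12,7) + S(12,6) = 7·627,396 + 1,323,652 = 5,715,424, which equals 5,715,424.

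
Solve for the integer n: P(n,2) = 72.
P(n,2) = n(n−1) is increasing in n; n(n−1) ≈ (n−0.5)^2 = 72 gives n ≈ 9.0. Check: P(7,2) = 42, P(8,2) = 56, P(9,2) = 72 ✓. So n = 9.

Answer: 9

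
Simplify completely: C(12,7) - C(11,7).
462

Solution: C(12,7) - C(11,7) = C(11,6) = 462.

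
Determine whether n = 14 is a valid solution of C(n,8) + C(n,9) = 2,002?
No
C(14,8) + C(14,9) = 3,003 + 2,002 = 5,005, which does not equal 2,002.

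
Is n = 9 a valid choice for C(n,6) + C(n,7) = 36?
No

Explanation: C(9,6) + C(9,7) = 84 + 36 = 120, which does not equal 36.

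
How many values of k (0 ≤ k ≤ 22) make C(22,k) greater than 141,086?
9

Reasoning: Row 22 is unimodal and symmetric about k=22/2. C(22,6)=74,613 ≤ 141,086; C(22,7)=170,544 > 141,086; by symmetry C(22,k) > 141,086 for k = 7..15. That's 15 - 7 + 1 = 9 values.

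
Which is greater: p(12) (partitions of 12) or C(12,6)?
C(12,6)
Pentagonal recurrence p(n) = p(n−1) + p(n−2) − p(n−5) − p(n−7) + …: p(12) = p(11) + p(10) − p(7) − p(5) + p(0) = 56 + 42 − 15 − 7 + 1 = 77; C(12,6) = 924.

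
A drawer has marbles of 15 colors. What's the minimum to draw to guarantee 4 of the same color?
46

Solution: Worst case: 3 of each = 45. One more: 46.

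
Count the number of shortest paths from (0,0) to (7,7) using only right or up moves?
3,432
Choose 7 rights from 14 moves: C(14,7) = 3,432.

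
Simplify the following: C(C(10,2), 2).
C(10,2) = 45, then C(45, 2) = 990.
Final answer: 990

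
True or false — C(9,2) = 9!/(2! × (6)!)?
False

Working:
The correct denominator is 2!×7!, giving C(9,2) = 36; the stated RHS is 9!/(2!×6!) = 252 ≠ 36, so the statement does not hold.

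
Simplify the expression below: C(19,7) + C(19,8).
125,970

Working:
By Pascal's identity: C(20,8) = 125,970.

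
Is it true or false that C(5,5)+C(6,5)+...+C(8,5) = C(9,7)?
False

Reasoning: Hockey stick identity gives Σ = C(9,6) = 84; RHS C(9,7) = 36.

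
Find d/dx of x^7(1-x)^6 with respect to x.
7x^6(1-x)^6 - 6x^7(1-x)^5

Reasoning: Product rule: 7x^{6}(1-x)^{6} + x^7·(-6)(1-x)^{5}.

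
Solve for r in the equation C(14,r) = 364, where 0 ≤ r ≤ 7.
C(14,r) is increasing for 0 ≤ r ≤ 7. Stepping up (C(14,r+1) = C(14,r)·(14−r)/(r+1)): C(14,1) = 14, C(14,2) = 91, C(14,3) = 364 ✓. So r = 3.
Final answer: 3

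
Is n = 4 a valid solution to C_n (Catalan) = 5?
No

Explanation: C_4 = C(8,4)/(4+1) = 70/5 = 14, which does not equal 5.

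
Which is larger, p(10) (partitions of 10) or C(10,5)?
C(10,5)

Pentagonal recurrence p(n) = p(n−1) + p(n−2) − p(n−5) − p(n−7) + …: p(10) = p(9) + p(8) − p(5) − p(3) = 30 + 22 − 7 − 3 = 42; C(10,5) = 252.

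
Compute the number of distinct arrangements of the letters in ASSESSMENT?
75,600

Reasoning: Word has 10 letters (A=1, S=4, E=2, M=1, N=1, T=1). Arrangements: 10!/Π(k!) = 75,600.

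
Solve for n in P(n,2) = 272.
P(n,2) = n(n−1) is increasing in n; n(n−1) ≈ (n−0.5)^2 = 272 gives n ≈ 17.0. Check: P(15,2) = 210, P(16,2) = 240, P(17,2) = 272 ✓. So n = 17.

Answer: 17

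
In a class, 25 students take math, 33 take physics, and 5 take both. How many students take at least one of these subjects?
53

|A∪B| = |A|+|B|-|A∩B| = 25+33-5 = 53.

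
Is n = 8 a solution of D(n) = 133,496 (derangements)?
D(8) = (8-1)·[D(7) + D(6)] = 7·[1,854 + 265] = 14,833, which does not equal 133,496.
Final answer: No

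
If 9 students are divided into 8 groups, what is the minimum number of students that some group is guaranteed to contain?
Pigeonhole: ⌈9/8⌉ = 2.

Answer: 2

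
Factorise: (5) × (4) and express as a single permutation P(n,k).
P(5,2) = 5!/(3)!
Product of 2 consecutive descending integers starting at 5: P(5,2) = 5!/3! = 20.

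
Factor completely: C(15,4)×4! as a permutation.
P(15,4)

C(15,4)×4! = [15!/(4!(11)!)]×4! = 15!/(11)! = P(15,4) = 32,760.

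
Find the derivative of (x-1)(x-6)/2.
(2x - 7)/2

Working:
d/dx[(x-1)(x-6)] = (x-6) + (x-1) = 2x - 7. Dividing by 2 gives (2x - 7)/2.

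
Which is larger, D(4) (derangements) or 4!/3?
D(4) = (4-1)·[D(3) + D(2)] = 3·[2 + 1] = 9; 4!/3 = 24/3 = 8.
Final answer: D(4)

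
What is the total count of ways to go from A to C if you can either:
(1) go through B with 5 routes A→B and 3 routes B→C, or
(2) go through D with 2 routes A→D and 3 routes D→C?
Route via B: 5×3=15. Route via D: 2×3=6. Total: 21.
Final answer: 21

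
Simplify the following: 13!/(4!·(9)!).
This is C(13,4) = 715.

Answer: 715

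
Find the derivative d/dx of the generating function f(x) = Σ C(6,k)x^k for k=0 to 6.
Σ k·C(6,k)x^(k-1) for k=1 to 6

Term-by-term differentiation gives Σ k·C(6,k)x^{k-1} for k=1 to 6.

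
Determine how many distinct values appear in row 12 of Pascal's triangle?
7

Reasoning: Row 12 has entries C(12,0)..C(12,12); by symmetry C(12,k)=C(12,12-k), giving 7 distinct values.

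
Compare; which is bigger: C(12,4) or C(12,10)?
C(12,4)

C(12,4)=495, C(12,10)=66.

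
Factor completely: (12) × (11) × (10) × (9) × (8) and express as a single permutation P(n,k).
Product of 5 consecutive descending integers starting at 12: P(12,5) = 12!/7! = 95,040.

Answer: P(12,5) = 12!/(7)!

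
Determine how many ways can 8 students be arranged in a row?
40,320

Solution: Arrangements of 8 distinct objects: 8! = 40,320.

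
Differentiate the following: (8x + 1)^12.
96(8x + 1)^11
Chain rule: 12(8x+1)^{11} × 8 = 96(8x+1)^{11}.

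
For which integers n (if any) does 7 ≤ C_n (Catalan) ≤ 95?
4, 5

Solution: C_3=5; C_4=14; C_5=42; C_6=132. So valid n = 4, 5.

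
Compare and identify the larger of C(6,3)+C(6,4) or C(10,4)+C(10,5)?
C(10,4)+C(10,5)

Solution: First=35, Second=462.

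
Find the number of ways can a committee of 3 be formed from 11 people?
165

Working:
C(11,3) = 11! / (3! × (11-3)!)
         = 11! / (3! × 8!)
         = 165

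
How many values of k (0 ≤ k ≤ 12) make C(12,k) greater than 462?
5

Reasoning: Row 12 is unimodal and symmetric about k=12/2. C(12,3)=220 ≤ 462; C(12,4)=495 > 462; by symmetry C(12,k) > 462 for k = 4..8. That's 8 - 4 + 1 = 5 values.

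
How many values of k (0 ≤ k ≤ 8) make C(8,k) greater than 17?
5

Reasoning: Row 8 is unimodal and symmetric about k=8/2. C(8,1)=8 ≤ 17; C(8,2)=28 > 17; by symmetry C(8,k) > 17 for k = 2..6. That's 6 - 2 + 1 = 5 values.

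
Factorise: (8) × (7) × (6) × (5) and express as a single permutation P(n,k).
P(8,4) = 8!/(4)!

Explanation: Product of 4 consecutive descending integers starting at 8: P(8,4) = 8!/4! = 1,680.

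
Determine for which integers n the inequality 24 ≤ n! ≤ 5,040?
4, 5, 6, 7

Explanation: n! is strictly increasing; 4! = 24 and 7! = 5,040, so valid n = 4, 5, 6, 7.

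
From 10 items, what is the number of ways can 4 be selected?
210
C(10,4) = 10! / (4! × (10-4)!)
         = 10! / (4! × 6!)
         = 210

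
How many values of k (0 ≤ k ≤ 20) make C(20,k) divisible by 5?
Checking C(20,k) mod 5 for k = 0..20: divisible at k = 1, 2, 3, 4, 6, 7, 8, 9, 11, 12, 13, 14, 16, 17, 18, 19. That's 16 values.
Final answer: 16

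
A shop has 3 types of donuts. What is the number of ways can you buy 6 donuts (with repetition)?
28

Working:
Stars and bars: C(6+3-1, 6) = C(8, 6) = 28.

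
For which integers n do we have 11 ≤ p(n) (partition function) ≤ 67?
Tabulating p(n) via p(n) = p(n−1) + p(n−2) − p(n−5) − p(n−7) + …: p(5)=7; p(6)=11; p(7)=15; p(8)=22; p(9)=30; p(10)=42; p(11)=56; p(12)=77. So valid n = 6, 7, 8, 9, 10, 11.
Final answer: 6, 7, 8, 9, 10, 11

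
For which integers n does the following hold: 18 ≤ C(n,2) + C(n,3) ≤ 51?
5, 6
C(4,2)+C(4,3)=10; C(5,2)+C(5,3)=20; C(6,2)+C(6,3)=35; C(7,2)+C(7,3)=56. So valid n = 5, 6.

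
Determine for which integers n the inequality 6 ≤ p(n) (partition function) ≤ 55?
Tabulating p(n) via p(n) = p(n−1) + p(n−2) − p(n−5) − p(n−7) + …: p(4)=5; p(5)=7; p(6)=11; p(7)=15; p(8)=22; p(9)=30; p(10)=42; p(11)=56. So valid n = 5, 6, 7, 8, 9, 10.

Answer: 5, 6, 7, 8, 9, 10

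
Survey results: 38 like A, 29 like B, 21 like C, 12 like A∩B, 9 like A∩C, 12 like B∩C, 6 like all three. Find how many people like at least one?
61

Reasoning: |A∪B∪C| = 38+29+21-12-9-12+6 = 61.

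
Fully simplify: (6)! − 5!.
600

Reasoning: (6)! − 5! = (6)·5! − 5! = (6−1)·5! = 5·5! = 600.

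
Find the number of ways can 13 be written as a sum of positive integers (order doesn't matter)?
101

Solution: Pentagonal recurrence p(n) = p(n−1) + p(n−2) − p(n−5) − p(n−7) + …: p(13) = p(12) + p(11) − p(8) − p(6) + p(1) = 77 + 56 − 22 − 11 + 1 = 101.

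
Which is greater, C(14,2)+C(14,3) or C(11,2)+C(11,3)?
C(14,2)+C(14,3)
First=455, Second=220.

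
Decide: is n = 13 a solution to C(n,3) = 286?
C(13,3) = 13·12·11/3! = 1,716/6 = 286, which equals 286.
Final answer: Yes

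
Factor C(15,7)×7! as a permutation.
P(15,7)
C(15,7)×7! = [15!/(7!(8)!)]×7! = 15!/(8)! = P(15,7) = 32,432,400.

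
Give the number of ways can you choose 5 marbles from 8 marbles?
56

Explanation: C(8,5) = 8! / (5! × (8-5)!)
         = 8! / (5! × 3!)
         = 56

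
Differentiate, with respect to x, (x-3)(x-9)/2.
(2x - 12)/2

Working:
d/dx[(x-3)(x-9)] = (x-9) + (x-3) = 2x - 12. Dividing by 2 gives (2x - 12)/2.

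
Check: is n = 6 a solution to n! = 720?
6! = 6·5! = 6·120 = 720, which equals 720.
Final answer: Yes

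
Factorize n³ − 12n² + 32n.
n(n − 4)(n − 8)

Solution: n³ − 12n² + 32n = n(n² − 12n + 32) = n(n − 4)(n − 8).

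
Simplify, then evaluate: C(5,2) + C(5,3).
By Pascal's identity: C(6,3) = 20.
Final answer: 20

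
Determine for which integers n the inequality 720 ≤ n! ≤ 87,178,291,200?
6, 7, 8, 9, 10, 11, 12, 13, 14

n! is strictly increasing; 6! = 720 and 14! = 87,178,291,200, so valid n = 6, 7, 8, 9, 10, 11, 12, 13, 14.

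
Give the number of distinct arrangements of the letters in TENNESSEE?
3,780

Word has 9 letters (T=1, E=4, N=2, S=2). Arrangements: 9!/Π(k!) = 3,780.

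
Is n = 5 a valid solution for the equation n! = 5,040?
No
5! = 5·4! = 5·24 = 120, which does not equal 5,040.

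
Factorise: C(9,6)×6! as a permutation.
P(9,6)

Reasoning: C(9,6)×6! = [9!/(6!(3)!)]×6! = 9!/(3)! = P(9,6) = 60,480.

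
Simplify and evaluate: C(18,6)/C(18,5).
13/6

Reasoning: C(n,k+1)/C(n,k) = (n−k)/(k+1). Here (18−5)/(5+1) = 13/6 = 13/6.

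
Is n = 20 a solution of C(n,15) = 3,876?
No

Working:
C(20,15) = 20·19·18·17·16·15·14·13·12·11·10·9·8·7·6/15! = 20,274,183,401,472,000/1,307,674,368,000 = 15,504, which does not equal 3,876.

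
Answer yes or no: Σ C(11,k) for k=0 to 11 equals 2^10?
No
Binomial theorem: Σ C(11,k) = (1+1)^11 = 2^11 = 2,048; RHS 2^10 = 1,024.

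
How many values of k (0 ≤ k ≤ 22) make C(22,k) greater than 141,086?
9
Row 22 is unimodal and symmetric about k=22/2. C(22,6)=74,613 ≤ 141,086; C(22,7)=170,544 > 141,086; by symmetry C(22,k) > 141,086 for k = 7..15. That's 15 - 7 + 1 = 9 values.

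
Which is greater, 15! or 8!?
15!

Solution: 15!=1,307,674,368,000, 8!=40,320. 15! > 8!.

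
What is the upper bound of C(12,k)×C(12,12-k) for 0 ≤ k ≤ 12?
853,776
C(12,k)·C(12,12-k) = C(12,k)², maximised at the centre k = 6: C(12,6)² = 853,776.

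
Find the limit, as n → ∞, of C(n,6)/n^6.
1/720

C(n,6) ≈ n^6/6! for large n. Limit = 1/6! = 1/720.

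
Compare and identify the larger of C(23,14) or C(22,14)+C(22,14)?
C(23,14)

Working:
C(23,14)=817,190; C(22,14)+C(22,14)=319,770+319,770=639,540.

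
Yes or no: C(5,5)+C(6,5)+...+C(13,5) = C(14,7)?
No

Reasoning: Hockey stick identity gives Σ = C(14,6) = 3,003; RHS C(14,7) = 3,432.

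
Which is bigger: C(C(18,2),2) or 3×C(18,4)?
C(C(18,2),2)

Explanation: C(C(18,2),2)=11,628, 3×C(18,4)=9,180.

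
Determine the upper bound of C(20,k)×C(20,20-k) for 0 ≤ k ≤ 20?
34,134,779,536

Working:
C(20,k)·C(20,20-k) = C(20,k)², maximised at the centre k = 10: C(20,10)² = 34,134,779,536.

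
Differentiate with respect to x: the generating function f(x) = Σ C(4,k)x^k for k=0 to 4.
Term-by-term differentiation gives Σ k·C(4,k)x^{k-1} for k=1 to 4.
Final answer: Σ k·C(4,k)x^(k-1) for k=1 to 4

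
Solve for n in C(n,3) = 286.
C(n,3) = n(n−1)(n−2)/3! is increasing in n, and n(n−1)(n−2) = 3!·286 = 1,716 ≈ (n−1)^3 gives n ≈ 13.0. Check: C(11,3) = 165, C(12,3) = 220, C(13,3) = 286 ✓. So n = 13.
Final answer: 13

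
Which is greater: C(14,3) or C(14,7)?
C(14,7)

C(14,3)=364, C(14,7)=3,432.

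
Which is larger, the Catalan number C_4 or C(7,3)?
C_4 = C(8,4)/(4+1) = 70/5 = 14; C(7,3) = 35.
Final answer: C(7,3)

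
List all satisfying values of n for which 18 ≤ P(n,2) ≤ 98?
5, 6, 7, 8, 9, 10

P(4,2)=12; P(5,2)=20; P(6,2)=30; P(7,2)=42; P(8,2)=56; P(9,2)=72; P(10,2)=90; P(11,2)=110. So valid n = 5, 6, 7, 8, 9, 10.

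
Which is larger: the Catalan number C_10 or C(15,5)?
C_10

Explanation: C_10 = C(20,10)/(10+1) = 184,756/11 = 16,796; C(15,5) = 3,003.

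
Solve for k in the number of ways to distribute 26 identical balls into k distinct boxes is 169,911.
6

Solution: Stars and bars: the count is C(26+k−1, k−1), increasing in k. k=4: C(29,3) = 3,654, k=5: C(30,4) = 27,405, k=6: C(31,5) = 169,911 ✓. So k = 6.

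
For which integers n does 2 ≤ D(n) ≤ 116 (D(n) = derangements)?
3, 4, 5

Reasoning: Using D(n) = (n−1)[D(n−1) + D(n−2)] with D(1)=0, D(2)=1: D(2)=1; D(3)=2; D(4)=9; D(5)=44; D(6)=265. So valid n = 3, 4, 5.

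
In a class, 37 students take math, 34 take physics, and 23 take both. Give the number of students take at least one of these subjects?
|A∪B| = |A|+|B|-|A∩B| = 37+34-23 = 48.
Final answer: 48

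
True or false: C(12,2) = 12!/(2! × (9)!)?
False

The correct denominator is 2!×10!, giving C(12,2) = 66; the stated RHS is 12!/(2!×9!) = 660 ≠ 66, so the statement does not hold.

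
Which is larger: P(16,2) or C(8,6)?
P(16,2)
P(16,2)=240, C(8,6)=28.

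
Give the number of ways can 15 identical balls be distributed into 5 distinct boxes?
3,876

Solution: C(15+5-1, 5-1) = C(19, 4) = 3,876.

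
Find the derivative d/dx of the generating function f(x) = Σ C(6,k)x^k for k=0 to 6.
Σ k·C(6,k)x^(k-1) for k=1 to 6

Explanation: Term-by-term differentiation gives Σ k·C(6,k)x^{k-1} for k=1 to 6.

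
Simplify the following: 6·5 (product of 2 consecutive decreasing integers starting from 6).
This is P(6,2) = 6!/(4)! = 30.

Answer: 30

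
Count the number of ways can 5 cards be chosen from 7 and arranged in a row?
2,520

Solution: P(7,5) = 7!/(7-5)! = 2,520.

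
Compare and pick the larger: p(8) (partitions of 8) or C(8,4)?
Pentagonal recurrence p(n) = p(n−1) + p(n−2) − p(n−5) − p(n−7) + …: p(8) = p(7) + p(6) − p(3) − p(1) = 15 + 11 − 3 − 1 = 22; C(8,4) = 70.

Answer: C(8,4)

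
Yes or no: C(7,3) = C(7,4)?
Yes

Solution: Symmetry C(n,k) = C(n,n-k): C(7,3) = 35 and C(7,4) = 35. Both sides agree, so the statement holds.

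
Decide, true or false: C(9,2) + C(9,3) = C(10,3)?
Pascal's identity: LHS = 36 + 84 = 120; RHS = C(10,3) = 120. Both sides agree, so the statement holds.

Answer: True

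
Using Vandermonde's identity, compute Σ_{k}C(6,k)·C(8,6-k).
3,003

= C(6+8,6) = C(14,6) = 3,003.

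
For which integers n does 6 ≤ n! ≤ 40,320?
3, 4, 5, 6, 7, 8

Reasoning: n! is strictly increasing; 3! = 6 and 8! = 40,320, so valid n = 3, 4, 5, 6, 7, 8.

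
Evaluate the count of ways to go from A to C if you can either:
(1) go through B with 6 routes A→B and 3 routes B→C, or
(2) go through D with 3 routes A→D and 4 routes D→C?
Route via B: 6×3=18. Route via D: 3×4=12. Total: 30.
Final answer: 30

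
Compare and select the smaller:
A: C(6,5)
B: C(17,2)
A=C(6,5)=6, B=C(17,2)=136.
Final answer: A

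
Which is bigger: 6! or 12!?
12!

Working:
6!=720, 12!=479,001,600. 12! > 6!.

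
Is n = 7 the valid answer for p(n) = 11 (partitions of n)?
No
Pentagonal recurrence p(n) = p(n−1) + p(n−2) − p(n−5) − p(n−7) + …: p(7) = p(6) + p(5) − p(2) − p(0) = 11 + 7 − 2 − 1 = 15, which does not equal 11.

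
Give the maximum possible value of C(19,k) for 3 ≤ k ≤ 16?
92,378
C(19,k) is maximised at the centre of the row: C(19,9) = 92,378.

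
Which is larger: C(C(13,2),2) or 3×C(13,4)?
C(C(13,2),2)=3,003, 3×C(13,4)=2,145.
Final answer: C(C(13,2),2)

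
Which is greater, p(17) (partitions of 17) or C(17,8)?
C(17,8)

Pentagonal recurrence p(n) = p(n−1) + p(n−2) − p(n−5) − p(n−7) + …: p(17) = p(16) + p(15) − p(12) − p(10) + p(5) + p(2) = 231 + 176 − 77 − 42 + 7 + 2 = 297; C(17,8) = 24,310.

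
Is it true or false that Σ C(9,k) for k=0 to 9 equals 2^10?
False

Reasoning: Binomial theorem: Σ C(9,k) = (1+1)^9 = 2^9 = 512; RHS 2^10 = 1,024.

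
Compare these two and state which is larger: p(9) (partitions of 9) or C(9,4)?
Pentagonal recurrence p(n) = p(n−1) + p(n−2) − p(n−5) − p(n−7) + …: p(9) = p(8) + p(7) − p(4) − p(2) = 22 + 15 − 5 − 2 = 30; C(9,4) = 126.
Final answer: C(9,4)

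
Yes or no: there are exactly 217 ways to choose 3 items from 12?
C(12,3) = 220 ≠ 217.

Answer: No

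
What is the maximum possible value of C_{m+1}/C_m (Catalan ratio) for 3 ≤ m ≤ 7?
10/3
C_{m+1}/C_m = 2(2m+1)/(m+2), which increases with m. Maximum at m = 7: 2·15/9 = 10/3.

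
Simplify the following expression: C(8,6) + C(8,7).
By Pascal's identity: C(9,7) = 36.

Answer: 36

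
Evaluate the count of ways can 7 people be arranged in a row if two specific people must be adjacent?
Treat pair as unit: (7-1)! arrangements × 2 internal orders = 1,440.

Answer: 1,440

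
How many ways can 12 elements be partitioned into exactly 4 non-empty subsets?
611,501

This equals S(12,4), the Stirling number of the 2nd kind.
Using the Stirling recurrence: S(n,k) = k·S(n-1,k) + S(n-1,k-1)
S(12,4) = 4·S(11,4) + S(11,3)
         = 4·145750 + 28501
         = 583000 + 28501
         = 611,501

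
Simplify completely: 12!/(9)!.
1,320

This equals 12×11×10 = 1,320.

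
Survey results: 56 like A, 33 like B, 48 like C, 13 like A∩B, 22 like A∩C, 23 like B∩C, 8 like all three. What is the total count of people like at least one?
87

Reasoning: |A∪B∪C| = 56+33+48-13-22-23+8 = 87.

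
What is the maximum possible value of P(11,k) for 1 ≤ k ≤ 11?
39,916,800

Solution: P(11,k) increases in k, so maximum at k = 11: 11! = 39,916,800.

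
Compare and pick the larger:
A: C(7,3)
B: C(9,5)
B

A=C(7,3)=35, B=C(9,5)=126.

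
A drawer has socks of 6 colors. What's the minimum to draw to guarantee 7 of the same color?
37

Reasoning: Worst case: 6 of each = 36. One more: 37.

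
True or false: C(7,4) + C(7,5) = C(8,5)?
True

Explanation: Pascal's identity C(n,k) + C(n,k+1) = C(n+1,k+1): 35 + 21 = 56 = C(8,5).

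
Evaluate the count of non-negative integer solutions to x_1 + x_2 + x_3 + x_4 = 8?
165

Reasoning: C(8+4-1, 4-1) = 165.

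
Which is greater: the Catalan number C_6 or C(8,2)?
C_6 = C(12,6)/(6+1) = 924/7 = 132; C(8,2) = 28.
Final answer: C_6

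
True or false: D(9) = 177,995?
Derangements of 9 elements: D(9) = (9-1)·[D(8) + D(7)] = 8·[14,833 + 1,854] = 133,496.
Final answer: False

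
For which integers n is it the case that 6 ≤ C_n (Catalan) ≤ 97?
4, 5
C_3=5; C_4=14; C_5=42; C_6=132. So valid n = 4, 5.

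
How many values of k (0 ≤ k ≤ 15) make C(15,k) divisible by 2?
0
Checking C(15,k) mod 2 for k = 0..15: none are divisible by 2. Count = 0.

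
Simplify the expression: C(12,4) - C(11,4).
C(12,4) - C(11,4) = C(11,3) = 165.

Answer: 165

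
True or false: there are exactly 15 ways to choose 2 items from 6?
True

C(6,2) = 15.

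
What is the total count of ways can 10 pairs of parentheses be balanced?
Using the Catalan number formula: C_n = C(2n, n) / (n+1)
C_10 = C(20, 10) / (10+1)
     = 184756 / 11
     = 16,796
Final answer: 16,796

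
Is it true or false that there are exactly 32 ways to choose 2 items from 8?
False

Reasoning: C(8,2) = 28 ≠ 32.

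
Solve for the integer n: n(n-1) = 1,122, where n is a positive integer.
n² − n − 1,122 = 0, so n = (1 ± √(1 + 4·1,122))/2 = (1 ± √4,489)/2 = (1 ± 67)/2, i.e. n = 34 or n = -33. Taking the positive root, n = 34 (check: 34×33 = 1,122).

Answer: 34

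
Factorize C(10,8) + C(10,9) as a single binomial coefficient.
C(11,9)

Reasoning: By Pascal's identity: C(10,8) + C(10,9) = C(11,9) = 55.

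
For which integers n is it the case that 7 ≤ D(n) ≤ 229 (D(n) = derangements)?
4, 5

Solution: Using D(n) = (n−1)[D(n−1) + D(n−2)] with D(1)=0, D(2)=1: D(3)=2; D(4)=9; D(5)=44; D(6)=265. So valid n = 4, 5.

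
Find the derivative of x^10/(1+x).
(10x^9(1+x) - x^10)/(1+x)²

Quotient rule: [10x^{9}(1+x) - x^10]/(1+x)².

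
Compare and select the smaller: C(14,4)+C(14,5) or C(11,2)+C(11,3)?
C(11,2)+C(11,3)
First=3,003, Second=220.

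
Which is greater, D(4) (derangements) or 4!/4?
D(4)

Working:
D(4) = (4-1)·[D(3) + D(2)] = 3·[2 + 1] = 9; 4!/4 = 24/4 = 6.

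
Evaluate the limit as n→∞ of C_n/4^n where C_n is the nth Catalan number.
0

Solution: C_n ~ 4^n/(n^(3/2)√π), so n^0·C_n/4^n ~ n^(0 − 3/2)/√π → 0.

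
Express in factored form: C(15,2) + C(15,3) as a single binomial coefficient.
C(16,3)
By Pascal's identity: C(15,2) + C(15,3) = C(16,3) = 560.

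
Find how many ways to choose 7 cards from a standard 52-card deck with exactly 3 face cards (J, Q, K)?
12 face cards and 40 non-face cards: C(12,3) × C(40,4) = 220 × 91,390 = 20,105,800.

Answer: 20,105,800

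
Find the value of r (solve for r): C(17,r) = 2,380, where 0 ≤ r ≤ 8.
4

Working:
C(17,r) is increasing for 0 ≤ r ≤ 8. Stepping up (C(17,r+1) = C(17,r)·(17−r)/(r+1)): C(17,1) = 17, C(17,2) = 136, C(17,3) = 680, C(17,4) = 2,380 ✓. So r = 4.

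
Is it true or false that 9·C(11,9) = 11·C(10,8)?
True

Working:
Absorption identity k·C(n,k) = n·C(n-1,k-1). LHS = 9·55 = 495; RHS = 11·45 = 495.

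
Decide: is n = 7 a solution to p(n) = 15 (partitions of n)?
Yes

Reasoning: Pentagonal recurrence p(n) = p(n−1) + p(n−2) − p(n−5) − p(n−7) + …: p(7) = p(6) + p(5) − p(2) − p(0) = 11 + 7 − 2 − 1 = 15, which equals 15.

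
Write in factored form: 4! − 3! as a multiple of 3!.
3 × 3! = 18

Reasoning: 4! − 3! = 4·3! − 3! = (4 − 1)·3! = 3 × 3! = 18.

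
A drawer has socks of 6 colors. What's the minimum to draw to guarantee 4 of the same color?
19

Solution: Worst case: 3 of each = 18. One more: 19.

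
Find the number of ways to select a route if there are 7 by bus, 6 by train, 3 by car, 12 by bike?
28
By the addition principle: 7 + 6 + 3 + 12 = 28.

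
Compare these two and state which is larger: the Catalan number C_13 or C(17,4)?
C_13 = C(26,13)/(13+1) = 10,400,600/14 = 742,900; C(17,4) = 2,380.
Final answer: C_13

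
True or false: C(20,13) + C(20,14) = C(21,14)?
True

Working:
Pascal's identity C(n,k) + C(n,k+1) = C(n+1,k+1): 77,520 + 38,760 = 116,280 = C(21,14).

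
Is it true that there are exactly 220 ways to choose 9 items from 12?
C(12,9) = 220.
Final answer: True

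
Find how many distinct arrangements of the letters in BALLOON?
1,260

Word has 7 letters (B=1, A=1, L=2, O=2, N=1). Arrangements: 7!/Π(k!) = 1,260.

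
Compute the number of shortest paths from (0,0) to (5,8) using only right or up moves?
1,287

Explanation: Choose 5 rights from 13 moves: C(13,5) = 1,287.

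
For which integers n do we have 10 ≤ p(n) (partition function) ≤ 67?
6, 7, 8, 9, 10, 11

Explanation: Tabulating p(n) via p(n) = p(n−1) + p(n−2) − p(n−5) − p(n−7) + …: p(5)=7; p(6)=11; p(7)=15; p(8)=22; p(9)=30; p(10)=42; p(11)=56; p(12)=77. So valid n = 6, 7, 8, 9, 10, 11.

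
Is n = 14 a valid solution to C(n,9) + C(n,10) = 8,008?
No

Explanation: C(14,9) + C(14,10) = 2,002 + 1,001 = 3,003, which does not equal 8,008.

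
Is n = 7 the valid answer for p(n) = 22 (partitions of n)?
Pentagonal recurrence p(n) = p(n−1) + p(n−2) − p(n−5) − p(n−7) + …: p(7) = p(6) + p(5) − p(2) − p(0) = 11 + 7 − 2 − 1 = 15, which does not equal 22.

Answer: No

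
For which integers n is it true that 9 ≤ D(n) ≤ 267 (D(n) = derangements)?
4, 5, 6

Reasoning: Using D(n) = (n−1)[D(n−1) + D(n−2)] with D(1)=0, D(2)=1: D(3)=2; D(4)=9; D(5)=44; D(6)=265; D(7)=1,854. So valid n = 4, 5, 6.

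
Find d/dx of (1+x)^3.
Using the power rule: d/dx (1+x)^3 = 3(1+x)^{2}.
Final answer: 3(1+x)^2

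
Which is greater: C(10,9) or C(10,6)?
C(10,9)=10, C(10,6)=210.

Answer: C(10,6)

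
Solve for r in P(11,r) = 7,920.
P(11,r) = 11·10·…·(11−r+1), a product of r factors. Multiplying down from 11: 11 = 11; 11·10 = 110; 11·10·9 = 990; 11·10·9·8 = 7,920 ✓ (4 factors). So r = 4.
Final answer: 4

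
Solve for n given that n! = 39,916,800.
11

Solution: n! is strictly increasing. 9! = 362,880, 10! = 3,628,800, 11! = 39,916,800 ✓. So n = 11.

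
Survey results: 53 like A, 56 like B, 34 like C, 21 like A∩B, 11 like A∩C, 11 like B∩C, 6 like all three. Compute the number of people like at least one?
106

Solution: |A∪B∪C| = 53+56+34-21-11-11+6 = 106.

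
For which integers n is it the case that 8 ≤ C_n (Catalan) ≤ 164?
4, 5, 6

Working:
C_3=5; C_4=14; C_5=42; C_6=132; C_7=429. So valid n = 4, 5, 6.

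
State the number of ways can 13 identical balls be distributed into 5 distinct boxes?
C(13+5-1, 5-1) = C(17, 4) = 2,380.
Final answer: 2,380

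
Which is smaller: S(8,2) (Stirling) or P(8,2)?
P(8,2)

Explanation: S(8,2) = 2·S(7,2) + S(7,1) = 2·63 + 1 = 127; P(8,2) = 56.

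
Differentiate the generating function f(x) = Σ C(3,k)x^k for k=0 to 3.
Term-by-term differentiation gives Σ k·C(3,k)x^{k-1} for k=1 to 3.
Final answer: Σ k·C(3,k)x^(k-1) for k=1 to 3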